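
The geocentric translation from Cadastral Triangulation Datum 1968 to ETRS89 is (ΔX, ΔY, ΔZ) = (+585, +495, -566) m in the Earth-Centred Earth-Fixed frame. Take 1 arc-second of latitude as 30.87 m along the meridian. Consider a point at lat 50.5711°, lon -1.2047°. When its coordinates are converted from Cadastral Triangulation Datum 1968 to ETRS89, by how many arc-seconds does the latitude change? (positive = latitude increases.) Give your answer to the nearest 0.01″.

sin φ = 0.772413, cos φ = 0.635120, sin λ = -0.021024, cos λ = 0.999779.
North component: ΔN = −sin φ cos λ·ΔX − sin φ sin λ·ΔY + cos φ·ΔZ = −(0.772413)(0.999779)(585) − (0.772413)(-0.021024)(495) + (0.635120)(-566) = -803.20 m.
1° of latitude spans 3600 × 30.87 = 111132 m, so Δφ = -803.20 / 111132 × 3600 = -26.019″.

Δφ = -26.02″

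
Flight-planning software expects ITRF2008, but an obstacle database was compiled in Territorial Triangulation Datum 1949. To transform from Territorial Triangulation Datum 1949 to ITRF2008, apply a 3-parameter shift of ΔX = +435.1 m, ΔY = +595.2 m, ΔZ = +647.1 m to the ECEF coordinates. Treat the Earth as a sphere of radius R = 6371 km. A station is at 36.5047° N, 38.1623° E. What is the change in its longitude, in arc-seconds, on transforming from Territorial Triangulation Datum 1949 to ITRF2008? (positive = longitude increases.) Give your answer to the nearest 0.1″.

sin φ = 0.594889, cos φ = 0.803808, sin λ = 0.617891, cos λ = 0.786264.
East component: ΔE = −sin λ·ΔX + cos λ·ΔY = −(0.617891)(435.1) + (0.786264)(595.2) = 199.14 m.
1° of latitude spans πR/180 = 111195 m; at latitude φ, 1° of longitude spans that × cos φ = 89379.4 m, so Δλ = 199.14 / 89379.4 × 3600 = 8.021″.

Δλ = 8.0″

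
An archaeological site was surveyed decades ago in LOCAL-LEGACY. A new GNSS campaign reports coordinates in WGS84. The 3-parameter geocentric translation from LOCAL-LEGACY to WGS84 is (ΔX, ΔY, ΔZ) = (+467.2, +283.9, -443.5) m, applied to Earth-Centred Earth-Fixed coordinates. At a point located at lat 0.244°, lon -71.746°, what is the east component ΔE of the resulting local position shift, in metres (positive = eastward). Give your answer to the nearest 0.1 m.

At φ = 0.244°, λ = -71.746°: sin φ = 0.004259, cos φ = 0.999991, sin λ = -0.949677, cos λ = 0.313230.
ΔE = −sin λ·ΔX + cos λ·ΔY = −(-0.949677)·(467.2) + (0.313230)·(283.9) = 532.62 m.

ΔE = 532.6 m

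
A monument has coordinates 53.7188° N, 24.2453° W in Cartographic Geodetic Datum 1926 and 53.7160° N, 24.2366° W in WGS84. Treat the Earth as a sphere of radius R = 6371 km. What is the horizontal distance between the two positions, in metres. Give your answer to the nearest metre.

Δφ = 53.7160° − 53.7188° = -0.0028°; Δλ = -24.2366° − -24.2453° = +0.0087°.
1° along a meridian = πR/180 = 111195 m.
ΔN = Δφ × 111195 = -311.3 m; ΔE = Δλ × 111195 × cos(53.7188°) = +0.0087 × 111195 × 0.591749 = 572.5 m.
Distance = √(ΔE² + ΔN²) = √(572.5² + (-311.3)²) = 651.6 m.

652 m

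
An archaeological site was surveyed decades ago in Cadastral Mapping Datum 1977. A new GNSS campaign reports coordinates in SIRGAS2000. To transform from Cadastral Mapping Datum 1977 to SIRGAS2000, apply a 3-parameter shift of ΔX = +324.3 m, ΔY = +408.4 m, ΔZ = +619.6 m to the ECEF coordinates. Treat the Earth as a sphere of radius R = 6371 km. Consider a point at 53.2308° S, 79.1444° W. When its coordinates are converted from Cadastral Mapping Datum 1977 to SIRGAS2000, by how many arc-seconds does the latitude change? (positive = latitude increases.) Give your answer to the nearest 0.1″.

sin φ = -0.801053, cos φ = 0.598593, sin λ = -0.982105, cos λ = 0.188334.
North component: ΔN = −sin φ cos λ·ΔX − sin φ sin λ·ΔY + cos φ·ΔZ = −(-0.801053)(0.188334)(324.3) − (-0.801053)(-0.982105)(408.4) + (0.598593)(619.6) = 98.52 m.
1° of latitude spans πR/180 = 111195 m, so Δφ = 98.52 / 111195 × 3600 = 3.190″.

Δφ = 3.2″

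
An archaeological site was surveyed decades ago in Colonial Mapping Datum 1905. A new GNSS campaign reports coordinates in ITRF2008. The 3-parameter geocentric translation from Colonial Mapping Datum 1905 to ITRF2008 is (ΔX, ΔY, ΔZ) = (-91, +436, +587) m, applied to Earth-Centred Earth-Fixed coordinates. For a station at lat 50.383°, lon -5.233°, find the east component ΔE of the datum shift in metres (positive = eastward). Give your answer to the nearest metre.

ΔE = 426 m

At φ = 50.383°, λ = -5.233°: sin φ = 0.770324, cos φ = 0.637653, sin λ = -0.091206, cos λ = 0.995832.
ΔE = −sin λ·ΔX + cos λ·ΔY = −(-0.091206)·(-91) + (0.995832)·(436) = 425.88 m.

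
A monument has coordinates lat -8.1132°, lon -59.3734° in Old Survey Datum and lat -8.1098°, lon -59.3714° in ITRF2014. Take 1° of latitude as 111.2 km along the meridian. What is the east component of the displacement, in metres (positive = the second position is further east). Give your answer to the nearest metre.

ΔE = 220 m

Δφ = -8.1098° − -8.1132° = +0.0034°; Δλ = -59.3714° − -59.3734° = +0.0020°.
ΔN = Δφ × 111200 = 378.1 m; ΔE = Δλ × 111200 × cos(-8.1132°) = +0.0020 × 111200 × 0.989991 = 220.2 m.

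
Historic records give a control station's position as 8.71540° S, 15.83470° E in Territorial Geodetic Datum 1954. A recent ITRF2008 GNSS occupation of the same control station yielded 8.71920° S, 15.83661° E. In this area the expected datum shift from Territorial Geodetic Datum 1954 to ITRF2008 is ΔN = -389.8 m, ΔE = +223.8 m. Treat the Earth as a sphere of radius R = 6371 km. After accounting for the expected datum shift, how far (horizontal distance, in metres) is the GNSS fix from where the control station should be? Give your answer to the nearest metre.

Observed coordinate differences: Δφ = -0.00380°, Δλ = +0.00191°.
Converting to metres (1° lat = 111195 m, cos φ = 0.988453): observed ΔN = -422.5 m, observed ΔE = 209.9 m.
Subtracting the expected shift leaves a residual of -422.5 − (-389.8) = -32.7 m north and 209.9 − (223.8) = -13.9 m east.
Residual distance = √((-32.7)² + (-13.9)²) = 35.6 m.

36 m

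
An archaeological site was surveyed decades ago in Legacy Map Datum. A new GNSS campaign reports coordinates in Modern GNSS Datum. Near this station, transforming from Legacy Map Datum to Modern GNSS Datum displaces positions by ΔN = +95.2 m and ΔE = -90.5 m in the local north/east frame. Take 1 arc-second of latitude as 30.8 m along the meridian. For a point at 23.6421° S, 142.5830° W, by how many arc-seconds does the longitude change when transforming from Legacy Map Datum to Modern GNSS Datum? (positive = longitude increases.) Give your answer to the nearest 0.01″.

Δλ = -3.21″

At latitude -23.6421°, cos φ = 0.916068.
1″ of longitude at this latitude = 30.80 × cos φ = 28.2149 m, so Δλ = -90.5 / 28.2149 = -3.208″.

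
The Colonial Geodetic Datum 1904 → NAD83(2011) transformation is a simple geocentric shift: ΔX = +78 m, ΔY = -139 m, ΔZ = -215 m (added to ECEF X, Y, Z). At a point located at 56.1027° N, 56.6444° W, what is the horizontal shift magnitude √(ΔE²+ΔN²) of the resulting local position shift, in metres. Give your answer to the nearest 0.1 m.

252.1 m

At φ = 56.1027°, λ = -56.6444°: sin φ = 0.830039, cos φ = 0.557706, sin λ = -0.835274, cos λ = 0.549834.
ΔE = −sin λ·ΔX + cos λ·ΔY = −(-0.835274)·(78) + (0.549834)·(-139) = -11.28 m.
ΔN = −sin φ cos λ·ΔX − sin φ sin λ·ΔY + cos φ·ΔZ = −(0.830039)(0.549834)(78) − (0.830039)(-0.835274)(-139) + (0.557706)(-215) = -251.87 m.
Horizontal magnitude = √(ΔE² + ΔN²) = √((-11.28)² + (-251.87)²) = 252.13 m.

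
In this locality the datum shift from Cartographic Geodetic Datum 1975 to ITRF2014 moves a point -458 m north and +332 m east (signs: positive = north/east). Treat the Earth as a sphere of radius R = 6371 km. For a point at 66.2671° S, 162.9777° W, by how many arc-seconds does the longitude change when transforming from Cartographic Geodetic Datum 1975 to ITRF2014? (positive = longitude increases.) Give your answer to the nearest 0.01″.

At latitude -66.2671°, cos φ = 0.402473.
One radian of longitude at latitude φ spans R cos φ, so Δλ = ΔE / (R cos φ) = 332.0 / (6371000 × 0.402473) = 1.2948e-04 rad = 26.707″.

Δλ = 26.71″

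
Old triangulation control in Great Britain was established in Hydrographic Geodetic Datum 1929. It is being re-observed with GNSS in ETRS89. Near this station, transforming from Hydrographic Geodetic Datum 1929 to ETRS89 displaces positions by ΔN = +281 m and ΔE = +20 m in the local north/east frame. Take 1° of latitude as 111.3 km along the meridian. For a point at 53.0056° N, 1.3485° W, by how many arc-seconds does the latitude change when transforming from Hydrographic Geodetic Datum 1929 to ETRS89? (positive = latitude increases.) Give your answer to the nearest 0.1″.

1° of latitude = 111.3 km, so Δφ = 281.0 / 111300 = 0.0025247° = 9.089″.

Δφ = 9.1″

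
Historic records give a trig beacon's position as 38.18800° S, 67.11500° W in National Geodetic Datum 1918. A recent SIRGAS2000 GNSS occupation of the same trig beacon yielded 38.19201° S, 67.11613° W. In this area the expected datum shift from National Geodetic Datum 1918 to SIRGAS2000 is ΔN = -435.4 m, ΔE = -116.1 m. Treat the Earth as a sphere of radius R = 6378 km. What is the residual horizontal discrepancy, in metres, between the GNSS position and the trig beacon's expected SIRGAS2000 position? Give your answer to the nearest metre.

Observed coordinate differences: Δφ = -0.00401°, Δλ = -0.00113°.
Converting to metres (1° lat = 111317 m, cos φ = 0.785986): observed ΔN = -446.4 m, observed ΔE = -98.9 m.
Subtracting the expected shift leaves a residual of -446.4 − (-435.4) = -11.0 m north and -98.9 − (-116.1) = 17.2 m east.
Residual distance = √((-11.0)² + 17.2²) = 20.4 m.

20 m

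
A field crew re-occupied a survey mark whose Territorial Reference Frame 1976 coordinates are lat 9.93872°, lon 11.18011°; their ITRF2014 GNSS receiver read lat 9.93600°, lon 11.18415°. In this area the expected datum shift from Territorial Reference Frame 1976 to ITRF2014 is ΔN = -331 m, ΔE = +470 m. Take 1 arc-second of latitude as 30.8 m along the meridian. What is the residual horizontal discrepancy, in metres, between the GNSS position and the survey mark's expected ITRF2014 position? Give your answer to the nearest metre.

Observed coordinate differences: Δφ = -0.00272°, Δλ = +0.00404°.
Converting to metres (1° lat = 110880 m, cos φ = 0.984993): observed ΔN = -301.6 m, observed ΔE = 441.2 m.
Subtracting the expected shift leaves a residual of -301.6 − (-331) = 29.4 m north and 441.2 − (470) = -28.8 m east.
Residual distance = √(29.4² + (-28.8)²) = 41.1 m.

41 m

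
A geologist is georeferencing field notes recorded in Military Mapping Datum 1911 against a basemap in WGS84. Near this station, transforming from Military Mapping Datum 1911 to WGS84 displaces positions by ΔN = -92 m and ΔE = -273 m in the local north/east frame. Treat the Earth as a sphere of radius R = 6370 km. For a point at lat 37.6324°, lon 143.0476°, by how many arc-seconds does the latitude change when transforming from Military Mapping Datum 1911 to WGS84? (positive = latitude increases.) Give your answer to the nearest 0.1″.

On a sphere of radius R, 1 rad of latitude = R, so Δφ = ΔN / R = -92.0 / 6370000 = -1.4443e-05 rad = -2.979″.

Δφ = -3.0″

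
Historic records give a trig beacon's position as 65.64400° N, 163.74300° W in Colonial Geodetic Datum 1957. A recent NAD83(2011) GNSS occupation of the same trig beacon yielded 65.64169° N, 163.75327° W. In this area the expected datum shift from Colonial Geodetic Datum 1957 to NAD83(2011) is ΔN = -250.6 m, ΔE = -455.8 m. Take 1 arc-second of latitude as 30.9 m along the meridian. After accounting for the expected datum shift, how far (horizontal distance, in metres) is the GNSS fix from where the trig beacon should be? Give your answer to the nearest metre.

17 m

Observed coordinate differences: Δφ = -0.00231°, Δλ = -0.01027°.
Converting to metres (1° lat = 111240 m, cos φ = 0.412405): observed ΔN = -257.0 m, observed ΔE = -471.1 m.
Subtracting the expected shift leaves a residual of -257.0 − (-250.6) = -6.4 m north and -471.1 − (-455.8) = -15.3 m east.
Residual distance = √((-6.4)² + (-15.3)²) = 16.6 m.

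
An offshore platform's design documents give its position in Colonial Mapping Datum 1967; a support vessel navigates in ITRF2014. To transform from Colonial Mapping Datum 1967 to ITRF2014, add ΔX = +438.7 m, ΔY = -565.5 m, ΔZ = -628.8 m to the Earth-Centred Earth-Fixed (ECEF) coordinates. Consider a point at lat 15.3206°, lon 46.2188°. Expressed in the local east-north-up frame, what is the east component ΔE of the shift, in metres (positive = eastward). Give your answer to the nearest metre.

ΔE = -708 m

At φ = 15.3206°, λ = 46.2188°: sin φ = 0.264220, cos φ = 0.964462, sin λ = 0.721987, cos λ = 0.691906.
ΔE = −sin λ·ΔX + cos λ·ΔY = −(0.721987)·(438.7) + (0.691906)·(-565.5) = -708.01 m.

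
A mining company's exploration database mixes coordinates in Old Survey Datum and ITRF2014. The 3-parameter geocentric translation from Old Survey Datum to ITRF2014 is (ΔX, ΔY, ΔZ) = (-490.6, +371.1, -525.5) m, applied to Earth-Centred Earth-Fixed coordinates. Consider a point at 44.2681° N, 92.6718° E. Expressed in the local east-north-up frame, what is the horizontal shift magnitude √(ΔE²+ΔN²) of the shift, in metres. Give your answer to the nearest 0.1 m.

804.6 m

The local east axis at (φ, λ) is (−sin λ, cos λ, 0), so ΔE = −sin(92.6718°)·(-490.6) + cos(92.6718°)·371.1 = 472.77 m.
The local north axis is (−sin φ cos λ, −sin φ sin λ, cos φ), giving ΔN = -15.963 − 258.752 − 376.301 = -651.02 m.
Horizontal magnitude = √(ΔE² + ΔN²) = √(472.77² + (-651.02)²) = 804.57 m.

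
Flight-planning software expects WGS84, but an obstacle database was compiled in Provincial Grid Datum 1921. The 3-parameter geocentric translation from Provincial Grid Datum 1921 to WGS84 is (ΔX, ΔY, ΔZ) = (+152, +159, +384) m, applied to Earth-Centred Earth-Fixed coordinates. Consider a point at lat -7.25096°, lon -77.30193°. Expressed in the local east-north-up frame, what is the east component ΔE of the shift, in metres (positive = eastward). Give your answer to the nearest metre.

ΔE = 183 m

The local east axis at (φ, λ) is (−sin λ, cos λ, 0), so ΔE = −sin(-77.30193°)·152 + cos(-77.30193°)·159 = 183.23 m.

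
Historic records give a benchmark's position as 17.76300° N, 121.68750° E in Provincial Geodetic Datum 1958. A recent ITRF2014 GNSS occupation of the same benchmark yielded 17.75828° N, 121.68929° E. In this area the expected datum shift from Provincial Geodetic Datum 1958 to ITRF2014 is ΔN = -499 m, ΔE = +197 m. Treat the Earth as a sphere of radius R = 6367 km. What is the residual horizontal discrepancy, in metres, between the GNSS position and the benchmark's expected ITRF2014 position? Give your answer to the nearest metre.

Observed coordinate differences: Δφ = -0.00472°, Δλ = +0.00179°.
Converting to metres (1° lat = 111125 m, cos φ = 0.952327): observed ΔN = -524.5 m, observed ΔE = 189.4 m.
Subtracting the expected shift leaves a residual of -524.5 − (-499) = -25.5 m north and 189.4 − (197) = -7.6 m east.
Residual distance = √((-25.5)² + (-7.6)²) = 26.6 m.

27 m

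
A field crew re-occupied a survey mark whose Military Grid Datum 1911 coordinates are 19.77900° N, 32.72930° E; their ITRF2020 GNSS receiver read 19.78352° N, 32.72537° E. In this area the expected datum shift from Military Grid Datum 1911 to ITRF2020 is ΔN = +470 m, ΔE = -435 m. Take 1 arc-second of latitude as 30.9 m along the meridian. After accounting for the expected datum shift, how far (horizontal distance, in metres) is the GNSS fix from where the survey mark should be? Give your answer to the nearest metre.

40 m

Observed coordinate differences: Δφ = +0.00452°, Δλ = -0.00393°.
Converting to metres (1° lat = 111240 m, cos φ = 0.941005): observed ΔN = 502.8 m, observed ΔE = -411.4 m.
Subtracting the expected shift leaves a residual of 502.8 − (470) = 32.8 m north and -411.4 − (-435) = 23.6 m east.
Residual distance = √(32.8² + 23.6²) = 40.4 m.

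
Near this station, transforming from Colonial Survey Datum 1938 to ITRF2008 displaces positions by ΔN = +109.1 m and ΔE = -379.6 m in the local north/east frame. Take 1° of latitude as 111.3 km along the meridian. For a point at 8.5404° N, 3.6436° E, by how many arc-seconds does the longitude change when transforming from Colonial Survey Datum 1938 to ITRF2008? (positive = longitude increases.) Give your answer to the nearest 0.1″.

At latitude 8.5404°, cos φ = 0.988911.
1° of longitude at this latitude = 111.3 × cos φ = 110.07 km, so Δλ = -379.6 / 110065.8 = -0.0034488° = -12.416″.

Δλ = -12.4″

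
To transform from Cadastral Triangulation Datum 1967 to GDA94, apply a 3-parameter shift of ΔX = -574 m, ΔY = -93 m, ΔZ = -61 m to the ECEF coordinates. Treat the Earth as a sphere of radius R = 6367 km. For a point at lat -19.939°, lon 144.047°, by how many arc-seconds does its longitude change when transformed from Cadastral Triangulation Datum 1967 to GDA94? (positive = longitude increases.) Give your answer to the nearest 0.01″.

Δλ = 14.21″

sin φ = -0.341020, cos φ = 0.940056, sin λ = 0.587121, cos λ = -0.809499.
East component: ΔE = −sin λ·ΔX + cos λ·ΔY = −(0.587121)(-574) + (-0.809499)(-93) = 412.29 m.
1° of latitude spans πR/180 = 111125 m; at latitude φ, 1° of longitude spans that × cos φ = 104463.9 m, so Δλ = 412.29 / 104463.9 × 3600 = 14.208″.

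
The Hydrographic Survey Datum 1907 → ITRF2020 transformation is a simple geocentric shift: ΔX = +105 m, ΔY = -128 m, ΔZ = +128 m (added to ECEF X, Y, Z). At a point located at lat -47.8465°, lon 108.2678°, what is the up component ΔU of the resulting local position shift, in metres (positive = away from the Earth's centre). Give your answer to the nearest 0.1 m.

At φ = -47.8465°, λ = 108.2678°: sin φ = -0.741350, cos φ = 0.671119, sin λ = 0.949602, cos λ = -0.313459.
ΔU = cos φ cos λ·ΔX + cos φ sin λ·ΔY + sin φ·ΔZ = (0.671119)(-0.313459)(105) + (0.671119)(0.949602)(-128) + (-0.741350)(128) = -198.56 m.

ΔU = -198.6 m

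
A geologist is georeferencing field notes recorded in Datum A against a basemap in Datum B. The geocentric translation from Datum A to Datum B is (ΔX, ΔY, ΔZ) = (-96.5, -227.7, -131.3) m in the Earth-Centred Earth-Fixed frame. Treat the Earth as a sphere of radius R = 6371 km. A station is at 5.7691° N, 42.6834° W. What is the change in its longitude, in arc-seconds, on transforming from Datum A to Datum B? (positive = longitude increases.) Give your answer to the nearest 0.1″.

Δλ = -7.6″

sin φ = 0.100520, cos φ = 0.994935, sin λ = -0.677947, cos λ = 0.735111.
East component: ΔE = −sin λ·ΔX + cos λ·ΔY = −(-0.677947)(-96.5) + (0.735111)(-227.7) = -232.81 m.
1° of latitude spans πR/180 = 111195 m; at latitude φ, 1° of longitude spans that × cos φ = 110631.7 m, so Δλ = -232.81 / 110631.7 × 3600 = -7.576″.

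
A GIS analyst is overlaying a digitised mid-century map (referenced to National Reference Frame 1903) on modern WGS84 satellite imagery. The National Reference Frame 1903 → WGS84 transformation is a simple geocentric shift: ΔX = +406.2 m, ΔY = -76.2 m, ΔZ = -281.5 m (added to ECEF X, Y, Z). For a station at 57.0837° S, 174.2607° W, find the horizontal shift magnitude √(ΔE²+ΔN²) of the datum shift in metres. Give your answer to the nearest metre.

500 m

The local east axis at (φ, λ) is (−sin λ, cos λ, 0), so ΔE = −sin(-174.2607°)·406.2 + cos(-174.2607°)·(-76.2) = 116.44 m.
The local north axis is (−sin φ cos λ, −sin φ sin λ, cos φ), giving ΔN = -339.281 + 6.397 − 152.971 = -485.86 m.
Horizontal magnitude = √(ΔE² + ΔN²) = √(116.44² + (-485.86)²) = 499.61 m.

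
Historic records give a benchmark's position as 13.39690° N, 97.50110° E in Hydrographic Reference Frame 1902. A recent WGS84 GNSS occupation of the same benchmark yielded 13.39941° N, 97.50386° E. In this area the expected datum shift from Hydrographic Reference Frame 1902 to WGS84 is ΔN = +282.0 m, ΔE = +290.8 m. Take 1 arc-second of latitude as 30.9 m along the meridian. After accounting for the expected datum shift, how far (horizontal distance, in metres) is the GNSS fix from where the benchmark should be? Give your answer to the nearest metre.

Observed coordinate differences: Δφ = +0.00251°, Δλ = +0.00276°.
Converting to metres (1° lat = 111240 m, cos φ = 0.972788): observed ΔN = 279.2 m, observed ΔE = 298.7 m.
Subtracting the expected shift leaves a residual of 279.2 − (282.0) = -2.8 m north and 298.7 − (290.8) = 7.9 m east.
Residual distance = √((-2.8)² + 7.9²) = 8.3 m.

8 m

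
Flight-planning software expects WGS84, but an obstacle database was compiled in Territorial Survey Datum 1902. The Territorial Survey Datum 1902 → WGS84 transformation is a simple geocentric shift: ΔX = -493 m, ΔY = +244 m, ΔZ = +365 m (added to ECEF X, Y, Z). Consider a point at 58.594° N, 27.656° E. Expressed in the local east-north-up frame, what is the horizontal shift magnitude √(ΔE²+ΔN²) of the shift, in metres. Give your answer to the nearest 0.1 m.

644.5 m

At φ = 58.594°, λ = 27.656°: sin φ = 0.853496, cos φ = 0.521099, sin λ = 0.464162, cos λ = 0.885750.
ΔE = −sin λ·ΔX + cos λ·ΔY = −(0.464162)·(-493) + (0.885750)·(244) = 444.95 m.
ΔN = −sin φ cos λ·ΔX − sin φ sin λ·ΔY + cos φ·ΔZ = −(0.853496)(0.885750)(-493) − (0.853496)(0.464162)(244) + (0.521099)(365) = 466.24 m.
Horizontal magnitude = √(ΔE² + ΔN²) = √(444.95² + 466.24²) = 644.49 m.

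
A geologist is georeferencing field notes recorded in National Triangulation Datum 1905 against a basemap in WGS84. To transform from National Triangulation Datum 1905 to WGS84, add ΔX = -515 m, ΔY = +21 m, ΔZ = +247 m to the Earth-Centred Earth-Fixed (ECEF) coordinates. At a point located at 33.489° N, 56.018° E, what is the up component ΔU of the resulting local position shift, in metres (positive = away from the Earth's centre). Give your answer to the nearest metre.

At φ = 33.489°, λ = 56.018°: sin φ = 0.551777, cos φ = 0.833992, sin λ = 0.829213, cos λ = 0.558932.
ΔU = cos φ cos λ·ΔX + cos φ sin λ·ΔY + sin φ·ΔZ = (0.833992)(0.558932)(-515) + (0.833992)(0.829213)(21) + (0.551777)(247) = -89.25 m.

ΔU = -89 m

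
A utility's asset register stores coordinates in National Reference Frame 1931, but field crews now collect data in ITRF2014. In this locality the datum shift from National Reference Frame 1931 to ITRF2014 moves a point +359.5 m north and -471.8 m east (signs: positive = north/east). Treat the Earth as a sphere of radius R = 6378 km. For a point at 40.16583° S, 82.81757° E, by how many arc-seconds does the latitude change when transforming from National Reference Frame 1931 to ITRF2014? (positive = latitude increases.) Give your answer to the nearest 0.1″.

Δφ = 11.6″

On a sphere of radius R, 1 rad of latitude = R, so Δφ = ΔN / R = 359.5 / 6378000 = 5.6366e-05 rad = 11.626″.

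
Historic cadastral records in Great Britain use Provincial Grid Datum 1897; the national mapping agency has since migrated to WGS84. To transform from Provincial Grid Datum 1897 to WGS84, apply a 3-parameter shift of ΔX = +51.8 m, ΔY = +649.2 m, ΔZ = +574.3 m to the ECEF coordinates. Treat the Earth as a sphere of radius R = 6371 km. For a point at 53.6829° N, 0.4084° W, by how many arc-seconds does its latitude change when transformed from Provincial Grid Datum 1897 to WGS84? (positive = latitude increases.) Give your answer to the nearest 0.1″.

Δφ = 9.8″

sin φ = 0.805752, cos φ = 0.592254, sin λ = -0.007128, cos λ = 0.999975.
North component: ΔN = −sin φ cos λ·ΔX − sin φ sin λ·ΔY + cos φ·ΔZ = −(0.805752)(0.999975)(51.8) − (0.805752)(-0.007128)(649.2) + (0.592254)(574.3) = 302.12 m.
1° of latitude spans πR/180 = 111195 m, so Δφ = 302.12 / 111195 × 3600 = 9.781″.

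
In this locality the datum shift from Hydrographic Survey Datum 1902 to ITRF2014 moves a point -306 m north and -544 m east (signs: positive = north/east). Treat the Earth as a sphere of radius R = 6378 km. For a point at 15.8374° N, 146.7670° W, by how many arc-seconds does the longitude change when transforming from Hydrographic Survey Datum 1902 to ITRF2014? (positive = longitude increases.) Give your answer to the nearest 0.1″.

Δλ = -18.3″

At latitude 15.8374°, cos φ = 0.962040.
One radian of longitude at latitude φ spans R cos φ, so Δλ = ΔE / (R cos φ) = -544.0 / (6378000 × 0.962040) = -8.8659e-05 rad = -18.287″.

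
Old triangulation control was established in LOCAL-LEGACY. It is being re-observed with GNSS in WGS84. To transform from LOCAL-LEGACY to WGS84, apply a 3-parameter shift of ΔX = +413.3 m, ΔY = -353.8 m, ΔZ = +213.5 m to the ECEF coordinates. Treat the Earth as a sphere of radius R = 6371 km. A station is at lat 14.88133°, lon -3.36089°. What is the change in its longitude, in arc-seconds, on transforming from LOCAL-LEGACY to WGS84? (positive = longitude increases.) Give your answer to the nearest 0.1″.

sin φ = 0.256818, cos φ = 0.966460, sin λ = -0.058625, cos λ = 0.998280.
East component: ΔE = −sin λ·ΔX + cos λ·ΔY = −(-0.058625)(413.3) + (0.998280)(-353.8) = -328.96 m.
1° of latitude spans πR/180 = 111195 m; at latitude φ, 1° of longitude spans that × cos φ = 107465.4 m, so Δλ = -328.96 / 107465.4 × 3600 = -11.020″.

Δλ = -11.0″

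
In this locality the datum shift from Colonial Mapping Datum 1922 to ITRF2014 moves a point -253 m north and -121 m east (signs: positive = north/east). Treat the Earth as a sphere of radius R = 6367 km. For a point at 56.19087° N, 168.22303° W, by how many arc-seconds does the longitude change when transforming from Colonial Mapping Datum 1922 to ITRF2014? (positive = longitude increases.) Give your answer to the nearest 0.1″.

Δλ = -7.0″

At latitude 56.19087°, cos φ = 0.556428.
One radian of longitude at latitude φ spans R cos φ, so Δλ = ΔE / (R cos φ) = -121.0 / (6367000 × 0.556428) = -3.4154e-05 rad = -7.045″.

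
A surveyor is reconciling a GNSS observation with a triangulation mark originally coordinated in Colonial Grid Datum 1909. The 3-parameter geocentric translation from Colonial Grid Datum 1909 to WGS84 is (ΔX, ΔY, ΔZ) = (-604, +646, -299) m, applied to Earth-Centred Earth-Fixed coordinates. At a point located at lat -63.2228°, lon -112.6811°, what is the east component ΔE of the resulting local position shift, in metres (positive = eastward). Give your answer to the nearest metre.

ΔE = -806 m

At φ = -63.2228°, λ = -112.6811°: sin φ = -0.892765, cos φ = 0.450522, sin λ = -0.922665, cos λ = -0.385602.
ΔE = −sin λ·ΔX + cos λ·ΔY = −(-0.922665)·(-604) + (-0.385602)·(646) = -806.39 m.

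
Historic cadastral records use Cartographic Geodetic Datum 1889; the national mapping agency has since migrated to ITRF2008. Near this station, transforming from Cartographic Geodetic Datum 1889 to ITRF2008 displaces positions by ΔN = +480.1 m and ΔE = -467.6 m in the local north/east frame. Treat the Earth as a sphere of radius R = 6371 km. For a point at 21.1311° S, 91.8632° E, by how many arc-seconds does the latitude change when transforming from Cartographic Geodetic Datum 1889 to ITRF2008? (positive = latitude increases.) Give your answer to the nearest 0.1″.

Δφ = 15.5″

On a sphere of radius R, 1 rad of latitude = R, so Δφ = ΔN / R = 480.1 / 6371000 = 7.5357e-05 rad = 15.544″.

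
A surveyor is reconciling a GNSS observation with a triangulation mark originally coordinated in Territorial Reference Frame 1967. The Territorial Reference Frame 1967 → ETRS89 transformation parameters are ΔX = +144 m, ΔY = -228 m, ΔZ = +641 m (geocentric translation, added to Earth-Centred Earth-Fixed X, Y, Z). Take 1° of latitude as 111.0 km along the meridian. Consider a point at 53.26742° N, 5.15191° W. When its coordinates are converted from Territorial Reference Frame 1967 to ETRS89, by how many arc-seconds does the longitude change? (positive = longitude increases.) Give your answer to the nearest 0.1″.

Δλ = -11.6″

sin φ = 0.801436, cos φ = 0.598081, sin λ = -0.089797, cos λ = 0.995960.
East component: ΔE = −sin λ·ΔX + cos λ·ΔY = −(-0.089797)(144) + (0.995960)(-228) = -214.15 m.
1° of latitude spans 111000 m; at latitude φ, 1° of longitude spans that × cos φ = 66387.0 m, so Δλ = -214.15 / 66387.0 × 3600 = -11.613″.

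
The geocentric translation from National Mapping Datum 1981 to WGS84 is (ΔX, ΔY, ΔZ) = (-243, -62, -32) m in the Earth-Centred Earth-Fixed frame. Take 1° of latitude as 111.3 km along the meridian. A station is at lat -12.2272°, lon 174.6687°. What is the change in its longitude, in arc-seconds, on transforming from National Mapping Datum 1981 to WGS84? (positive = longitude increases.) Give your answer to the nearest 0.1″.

Δλ = 2.8″

sin φ = -0.211789, cos φ = 0.977315, sin λ = 0.092915, cos λ = -0.995674.
East component: ΔE = −sin λ·ΔX + cos λ·ΔY = −(0.092915)(-243) + (-0.995674)(-62) = 84.31 m.
1° of latitude spans 111300 m; at latitude φ, 1° of longitude spans that × cos φ = 108775.2 m, so Δλ = 84.31 / 108775.2 × 3600 = 2.790″.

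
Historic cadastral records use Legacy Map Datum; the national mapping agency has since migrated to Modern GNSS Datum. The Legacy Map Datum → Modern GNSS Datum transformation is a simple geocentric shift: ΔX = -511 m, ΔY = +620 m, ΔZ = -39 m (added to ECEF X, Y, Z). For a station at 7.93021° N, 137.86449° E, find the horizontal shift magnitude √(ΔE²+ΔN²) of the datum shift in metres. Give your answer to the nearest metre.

189 m

At φ = 7.93021°, λ = 137.86449°: sin φ = 0.137967, cos φ = 0.990437, sin λ = 0.670886, cos λ = -0.741560.
ΔE = −sin λ·ΔX + cos λ·ΔY = −(0.670886)·(-511) + (-0.741560)·(620) = -116.94 m.
ΔN = −sin φ cos λ·ΔX − sin φ sin λ·ΔY + cos φ·ΔZ = −(0.137967)(-0.741560)(-511) − (0.137967)(0.670886)(620) + (0.990437)(-39) = -148.30 m.
Horizontal magnitude = √(ΔE² + ΔN²) = √((-116.94)² + (-148.30)²) = 188.86 m.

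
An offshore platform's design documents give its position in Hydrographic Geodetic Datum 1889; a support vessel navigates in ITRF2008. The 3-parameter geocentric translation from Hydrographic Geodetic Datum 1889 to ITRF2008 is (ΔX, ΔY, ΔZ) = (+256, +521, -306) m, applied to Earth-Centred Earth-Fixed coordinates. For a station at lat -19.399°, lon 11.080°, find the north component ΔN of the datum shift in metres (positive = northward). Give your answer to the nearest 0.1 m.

At φ = -19.399°, λ = 11.080°: sin φ = -0.332145, cos φ = 0.943228, sin λ = 0.192179, cos λ = 0.981360.
ΔN = −sin φ cos λ·ΔX − sin φ sin λ·ΔY + cos φ·ΔZ = −(-0.332145)(0.981360)(256) − (-0.332145)(0.192179)(521) + (0.943228)(-306) = -171.93 m.

ΔN = -171.9 m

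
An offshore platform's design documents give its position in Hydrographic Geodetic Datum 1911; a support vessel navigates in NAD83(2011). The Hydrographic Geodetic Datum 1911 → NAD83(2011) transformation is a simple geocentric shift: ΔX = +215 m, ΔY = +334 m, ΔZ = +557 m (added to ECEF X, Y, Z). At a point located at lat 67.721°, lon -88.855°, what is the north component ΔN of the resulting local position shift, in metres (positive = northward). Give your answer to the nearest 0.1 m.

ΔN = 516.2 m

At φ = 67.721°, λ = -88.855°: sin φ = 0.925349, cos φ = 0.379117, sin λ = -0.999800, cos λ = 0.019983.
ΔN = −sin φ cos λ·ΔX − sin φ sin λ·ΔY + cos φ·ΔZ = −(0.925349)(0.019983)(215) − (0.925349)(-0.999800)(334) + (0.379117)(557) = 516.20 m.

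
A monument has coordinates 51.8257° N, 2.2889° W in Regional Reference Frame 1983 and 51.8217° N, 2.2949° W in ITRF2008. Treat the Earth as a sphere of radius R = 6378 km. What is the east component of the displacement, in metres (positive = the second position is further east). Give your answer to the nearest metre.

ΔE = -413 m

Δφ = 51.8217° − 51.8257° = -0.0040°; Δλ = -2.2949° − -2.2889° = -0.0060°.
1° along a meridian = πR/180 = 111317 m.
ΔN = Δφ × 111317 = -445.3 m; ΔE = Δλ × 111317 × cos(51.8257°) = -0.0060 × 111317 × 0.618056 = -412.8 m.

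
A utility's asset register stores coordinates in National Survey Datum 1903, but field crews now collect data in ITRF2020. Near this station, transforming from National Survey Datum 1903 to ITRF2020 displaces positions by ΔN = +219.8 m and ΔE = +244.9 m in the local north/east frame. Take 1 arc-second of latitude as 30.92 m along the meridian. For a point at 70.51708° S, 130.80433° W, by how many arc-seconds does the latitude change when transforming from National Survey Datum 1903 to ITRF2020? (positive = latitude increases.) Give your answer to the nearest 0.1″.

Δφ = 7.1″

1″ of latitude = 30.92 m, so Δφ = 219.8 / 30.92 = 7.109″.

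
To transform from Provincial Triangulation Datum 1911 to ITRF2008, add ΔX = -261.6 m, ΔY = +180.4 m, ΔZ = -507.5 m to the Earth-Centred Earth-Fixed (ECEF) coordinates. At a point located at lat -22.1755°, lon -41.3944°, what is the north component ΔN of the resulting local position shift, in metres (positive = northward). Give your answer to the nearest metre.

ΔN = -589 m

At φ = -22.1755°, λ = -41.3944°: sin φ = -0.377445, cos φ = 0.926032, sin λ = -0.661239, cos λ = 0.750176.
ΔN = −sin φ cos λ·ΔX − sin φ sin λ·ΔY + cos φ·ΔZ = −(-0.377445)(0.750176)(-261.6) − (-0.377445)(-0.661239)(180.4) + (0.926032)(-507.5) = -589.06 m.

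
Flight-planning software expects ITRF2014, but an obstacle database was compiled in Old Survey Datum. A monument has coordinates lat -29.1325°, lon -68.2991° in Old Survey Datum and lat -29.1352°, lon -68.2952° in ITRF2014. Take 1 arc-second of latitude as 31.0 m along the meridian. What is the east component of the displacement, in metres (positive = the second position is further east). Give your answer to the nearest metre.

ΔE = 380 m

Δφ = -29.1352° − -29.1325° = -0.0027°; Δλ = -68.2952° − -68.2991° = +0.0039°.
1° of latitude = 3600 × 31.00 = 111600 m.
ΔN = Δφ × 111600 = -301.3 m; ΔE = Δλ × 111600 × cos(-29.1325°) = +0.0039 × 111600 × 0.873496 = 380.2 m.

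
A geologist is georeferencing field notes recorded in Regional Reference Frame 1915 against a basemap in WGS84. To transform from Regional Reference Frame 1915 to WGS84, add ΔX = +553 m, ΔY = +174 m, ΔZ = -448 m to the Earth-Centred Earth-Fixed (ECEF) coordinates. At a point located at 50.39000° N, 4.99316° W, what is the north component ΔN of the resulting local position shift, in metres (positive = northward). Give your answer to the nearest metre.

At φ = 50.39000°, λ = -4.99316°: sin φ = 0.770402, cos φ = 0.637558, sin λ = -0.087037, cos λ = 0.996205.
ΔN = −sin φ cos λ·ΔX − sin φ sin λ·ΔY + cos φ·ΔZ = −(0.770402)(0.996205)(553) − (0.770402)(-0.087037)(174) + (0.637558)(-448) = -698.37 m.

ΔN = -698 m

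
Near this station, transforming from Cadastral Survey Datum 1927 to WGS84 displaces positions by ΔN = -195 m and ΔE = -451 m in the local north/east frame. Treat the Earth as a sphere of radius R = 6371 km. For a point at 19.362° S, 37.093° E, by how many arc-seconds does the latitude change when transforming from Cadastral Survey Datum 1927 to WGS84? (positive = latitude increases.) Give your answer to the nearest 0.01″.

On a sphere of radius R, 1 rad of latitude = R, so Δφ = ΔN / R = -195.0 / 6371000 = -3.0607e-05 rad = -6.313″.

Δφ = -6.31″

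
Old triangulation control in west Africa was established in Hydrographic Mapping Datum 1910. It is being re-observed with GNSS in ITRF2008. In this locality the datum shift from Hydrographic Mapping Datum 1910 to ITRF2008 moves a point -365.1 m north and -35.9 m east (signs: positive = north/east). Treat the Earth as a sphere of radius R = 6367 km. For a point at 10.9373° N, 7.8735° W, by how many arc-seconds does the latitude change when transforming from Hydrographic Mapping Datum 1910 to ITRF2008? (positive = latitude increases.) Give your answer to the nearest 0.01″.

Δφ = -11.83″

On a sphere of radius R, 1 rad of latitude = R, so Δφ = ΔN / R = -365.1 / 6367000 = -5.7343e-05 rad = -11.828″.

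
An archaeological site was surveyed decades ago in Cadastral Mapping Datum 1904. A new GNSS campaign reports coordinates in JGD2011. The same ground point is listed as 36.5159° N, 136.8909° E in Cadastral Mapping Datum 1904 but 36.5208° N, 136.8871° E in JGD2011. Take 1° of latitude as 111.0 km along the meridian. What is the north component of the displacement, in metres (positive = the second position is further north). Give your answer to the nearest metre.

Δφ = 36.5208° − 36.5159° = +0.0049°; Δλ = 136.8871° − 136.8909° = -0.0038°.
ΔN = Δφ × 111000 = 543.9 m; ΔE = Δλ × 111000 × cos(36.5159°) = -0.0038 × 111000 × 0.803692 = -339.0 m.

ΔN = 544 m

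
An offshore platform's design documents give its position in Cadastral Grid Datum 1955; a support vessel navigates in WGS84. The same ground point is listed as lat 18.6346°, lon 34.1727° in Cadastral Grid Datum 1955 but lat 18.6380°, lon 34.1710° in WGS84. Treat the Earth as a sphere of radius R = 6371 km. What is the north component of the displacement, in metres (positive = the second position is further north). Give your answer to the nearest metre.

Δφ = 18.6380° − 18.6346° = +0.0034°; Δλ = 34.1710° − 34.1727° = -0.0017°.
1° along a meridian = πR/180 = 111195 m.
ΔN = Δφ × 111195 = 378.1 m; ΔE = Δλ × 111195 × cos(18.6346°) = -0.0017 × 111195 × 0.947576 = -179.1 m.

ΔN = 378 m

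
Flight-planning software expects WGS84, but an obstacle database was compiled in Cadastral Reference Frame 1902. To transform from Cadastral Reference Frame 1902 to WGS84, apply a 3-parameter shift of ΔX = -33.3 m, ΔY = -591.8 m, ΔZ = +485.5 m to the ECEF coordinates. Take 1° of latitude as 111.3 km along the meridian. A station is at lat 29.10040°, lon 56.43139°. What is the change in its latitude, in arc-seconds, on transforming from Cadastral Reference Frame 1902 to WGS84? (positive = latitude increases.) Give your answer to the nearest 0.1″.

sin φ = 0.486341, cos φ = 0.873769, sin λ = 0.833224, cos λ = 0.552935.
North component: ΔN = −sin φ cos λ·ΔX − sin φ sin λ·ΔY + cos φ·ΔZ = −(0.486341)(0.552935)(-33.3) − (0.486341)(0.833224)(-591.8) + (0.873769)(485.5) = 672.99 m.
1° of latitude spans 111300 m, so Δφ = 672.99 / 111300 × 3600 = 21.768″.

Δφ = 21.8″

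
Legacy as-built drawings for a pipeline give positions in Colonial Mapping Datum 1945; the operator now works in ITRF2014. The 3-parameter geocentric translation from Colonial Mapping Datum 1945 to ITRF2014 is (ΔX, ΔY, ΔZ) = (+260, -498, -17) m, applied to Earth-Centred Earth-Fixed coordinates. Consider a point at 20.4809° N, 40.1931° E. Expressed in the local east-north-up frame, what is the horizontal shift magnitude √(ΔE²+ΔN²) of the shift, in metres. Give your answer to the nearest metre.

549 m

The local east axis at (φ, λ) is (−sin λ, cos λ, 0), so ΔE = −sin(40.1931°)·260 + cos(40.1931°)·(-498) = -548.20 m.
The local north axis is (−sin φ cos λ, −sin φ sin λ, cos φ), giving ΔN = -69.492 + 112.454 − 15.925 = 27.04 m.
Horizontal magnitude = √(ΔE² + ΔN²) = √((-548.20)² + 27.04²) = 548.87 m.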